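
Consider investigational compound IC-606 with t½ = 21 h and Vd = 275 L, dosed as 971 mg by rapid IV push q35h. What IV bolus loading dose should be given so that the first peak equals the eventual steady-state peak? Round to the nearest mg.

f = (1/2)^(35/21) ≈ 0.314980; accumulation ratio R = 1/(1−f) ≈ 1.45981.
Loading dose to hit Cmax,ss on first dose: D_load = D_maint·R ≈ 971 × 1.45981 ≈ 1417.48 mg.

1417 mg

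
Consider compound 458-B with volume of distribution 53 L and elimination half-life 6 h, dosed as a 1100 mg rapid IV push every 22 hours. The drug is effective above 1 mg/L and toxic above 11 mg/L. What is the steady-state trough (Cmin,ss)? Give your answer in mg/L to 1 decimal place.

k = ln2/t½ = ln2/6 ≈ 0.115525 h⁻¹; fraction remaining f = e^(−kτ) = e^(−0.115525×22) ≈ 0.0787.
Accumulation ratio R = 1/(1 − f) ≈ 1/0.9213 ≈ 1.0854.
Each bolus raises the concentration by D/Vd = 1100/53 ≈ 20.755 mg/L.
Steady-state peak Cmax,ss = C₀·R ≈ 20.755 × 1.0854 ≈ 22.527 mg/L.
One interval later, Cmin,ss = Cmax,ss·e^(−kτ) ≈ 22.527 × 0.0787 ≈ 1.773 mg/L.
Trough 1.8 mg/L vs MEC 1 mg/L: adequate.

1.8 mg/L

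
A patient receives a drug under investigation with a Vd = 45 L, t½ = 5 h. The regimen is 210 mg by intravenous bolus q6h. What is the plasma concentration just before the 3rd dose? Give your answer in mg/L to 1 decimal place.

f = (1/2)^(τ/t½) = (1/2)^(6/5) ≈ 0.4353.
C₀ = D/Vd = 210/45 ≈ 4.667 mg/L.
Before the 3rd dose, 2 doses have been given. Superposition: Cmin = C₀·(f + f²).
≈ 4.667 × (0.4353 + 0.1895) ≈ 4.667 × 0.6248 ≈ 2.916 mg/L.

2.9 mg/L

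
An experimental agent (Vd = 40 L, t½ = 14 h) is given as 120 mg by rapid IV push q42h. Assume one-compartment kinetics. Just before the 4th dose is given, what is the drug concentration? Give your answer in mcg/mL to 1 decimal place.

0.4 mcg/mL

f = (1/2)^(τ/t½) = (1/2)^(42/14) ≈ 0.1250.
C₀ = D/Vd = 120/40 ≈ 3.000 mcg/mL.
Before the 4th dose, 3 doses have been given. Superposition: Cmin = C₀·(f + f² + … + f^3).
≈ 3.000 × (0.1250 + 0.0156 + 0.0020) ≈ 3.000 × 0.1426 ≈ 0.428 mcg/mL.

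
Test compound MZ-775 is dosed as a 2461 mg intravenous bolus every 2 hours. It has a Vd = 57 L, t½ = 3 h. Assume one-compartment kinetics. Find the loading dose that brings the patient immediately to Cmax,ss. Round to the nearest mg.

f = (1/2)^(2/3) ≈ 0.629961; accumulation ratio R = 1/(1−f) ≈ 2.70242.
Loading dose to hit Cmax,ss on first dose: D_load = D_maint·R ≈ 2461 × 2.70242 ≈ 6650.66 mg.

6651 mg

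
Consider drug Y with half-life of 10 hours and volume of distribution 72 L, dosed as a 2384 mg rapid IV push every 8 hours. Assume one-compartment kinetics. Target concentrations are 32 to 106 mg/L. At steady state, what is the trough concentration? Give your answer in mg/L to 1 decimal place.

44.7 mg/L

k = ln2/t½ = ln2/10 ≈ 0.069315 h⁻¹; fraction remaining f = e^(−kτ) = e^(−0.069315×8) ≈ 0.5743.
Single-dose peak C₀ = D/Vd = 2384/72 ≈ 33.111 mg/L.
Steady-state trough Cmin,ss = C₀·f/(1−f) ≈ 33.111 × 0.5743/0.4257 ≈ 44.669 mg/L.
Trough 44.7 mg/L vs MEC 32 mg/L: adequate.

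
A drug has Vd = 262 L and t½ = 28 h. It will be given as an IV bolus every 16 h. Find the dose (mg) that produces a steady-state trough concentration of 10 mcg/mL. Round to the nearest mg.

1273 mg

τ/t½ = 16/28 ≈ 0.57143, so f = (1/2)^(16/28) ≈ 0.672950.
Cmin,ss = (D/Vd)·f/(1−f), so D = Cmin,ss·Vd·(1−f)/f.
D = 10 × 262 × (1−f)/f ≈ 10 × 262 × 0.48599 ≈ 1273.29 mg.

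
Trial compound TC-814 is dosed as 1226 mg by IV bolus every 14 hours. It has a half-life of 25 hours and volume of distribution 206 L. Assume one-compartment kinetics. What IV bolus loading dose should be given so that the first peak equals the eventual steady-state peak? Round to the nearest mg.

3811 mg

f = (1/2)^(14/25) ≈ 0.678302; accumulation ratio R = 1/(1−f) ≈ 3.10851.
Loading dose to hit Cmax,ss on first dose: D_load = D_maint·R ≈ 1226 × 3.10851 ≈ 3811.03 mg.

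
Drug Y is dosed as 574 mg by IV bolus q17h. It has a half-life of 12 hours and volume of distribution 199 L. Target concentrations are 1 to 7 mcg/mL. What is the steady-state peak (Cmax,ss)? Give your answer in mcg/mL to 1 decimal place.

4.6 mcg/mL

τ/t½ = 17/12 ≈ 1.4167, so fraction remaining f = (1/2)^(17/12) ≈ 0.3746.
At steady state, accumulation factor R = 1/(1 − e^(−kτ)) ≈ 1.5990.
Each bolus raises the concentration by D/Vd = 574/199 ≈ 2.884 mcg/mL.
Steady-state peak Cmax,ss = C₀·R ≈ 2.884 × 1.5990 ≈ 4.612 mcg/mL.
Peak 4.6 mcg/mL vs MTC 7 mcg/mL: below toxic threshold.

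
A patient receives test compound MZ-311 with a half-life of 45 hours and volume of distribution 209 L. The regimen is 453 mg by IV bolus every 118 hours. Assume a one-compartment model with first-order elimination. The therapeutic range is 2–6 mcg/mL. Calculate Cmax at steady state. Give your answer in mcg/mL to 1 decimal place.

τ/t½ = 118/45 ≈ 2.6222, so fraction remaining f = (1/2)^(118/45) ≈ 0.1624.
Accumulation ratio R = 1/(1 − f) ≈ 1/0.8376 ≈ 1.1939.
Single-dose peak C₀ = D/Vd = 453/209 ≈ 2.167 mcg/mL.
Steady-state peak Cmax,ss = C₀·R ≈ 2.167 × 1.1939 ≈ 2.587 mcg/mL.
Peak 2.6 mcg/mL vs MTC 6 mcg/mL: below toxic threshold.

2.6 mcg/mL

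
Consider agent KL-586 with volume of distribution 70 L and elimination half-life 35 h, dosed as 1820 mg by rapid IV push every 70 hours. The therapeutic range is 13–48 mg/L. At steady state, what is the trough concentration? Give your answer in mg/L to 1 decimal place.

The dosing interval is 2 half-lives, so f = 2^(−2) = 0.25.
At steady state, R = 1/(1 − 0.25) = 4/3.
Single-dose peak C₀ = D/Vd = 1820/70 = 26 mg/L.
Steady-state peak Cmax,ss = C₀·R = 26 × 4/3 ≈ 34.667 mg/L.
Steady-state trough Cmin,ss = Cmax,ss·f ≈ 34.667 × 0.25 ≈ 8.667 mg/L.
Trough 8.7 mg/L vs MEC 13 mg/L: subtherapeutic.

8.7 mg/L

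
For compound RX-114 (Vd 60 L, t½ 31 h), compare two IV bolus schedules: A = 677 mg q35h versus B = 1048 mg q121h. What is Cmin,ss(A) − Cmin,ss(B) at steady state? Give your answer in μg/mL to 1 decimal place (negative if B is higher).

8.3 μg/mL

Regimen A: f = (1/2)^(35/31) ≈ 0.4572; Cmin,ss = (677/60)·f/(1−f) ≈ 9.504 μg/mL.
Regimen B: f = (1/2)^(121/31) ≈ 0.0668; Cmin,ss = (1048/60)·f/(1−f) ≈ 1.250 μg/mL.
Difference ≈ 9.504 − 1.250 ≈ 8.254 μg/mL.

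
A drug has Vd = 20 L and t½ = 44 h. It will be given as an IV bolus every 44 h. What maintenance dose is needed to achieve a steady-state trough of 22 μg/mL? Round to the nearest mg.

τ/t½ = 44/44 ≈ 1, so f = (1/2)^(44/44) ≈ 0.500000.
Cmin,ss = (D/Vd)·f/(1−f), so D = Cmin,ss·Vd·(1−f)/f.
D = 22 × 20 × (1−f)/f ≈ 22 × 20 × 1.00000 ≈ 440.00 mg.

440 mg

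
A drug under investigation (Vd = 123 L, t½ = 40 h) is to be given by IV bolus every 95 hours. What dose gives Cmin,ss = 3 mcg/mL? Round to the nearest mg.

1545 mg

τ/t½ = 95/40 ≈ 2.375, so f = (1/2)^(95/40) ≈ 0.192776.
Cmin,ss = (D/Vd)·f/(1−f), so D = Cmin,ss·Vd·(1−f)/f.
D = 3 × 123 × (1−f)/f ≈ 3 × 123 × 4.18737 ≈ 1545.14 mg.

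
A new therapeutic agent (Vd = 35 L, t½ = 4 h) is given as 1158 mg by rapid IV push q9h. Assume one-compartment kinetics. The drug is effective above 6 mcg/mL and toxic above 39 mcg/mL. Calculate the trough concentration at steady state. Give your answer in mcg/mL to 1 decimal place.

τ/t½ = 9/4 ≈ 2.25, so fraction remaining f = (1/2)^(9/4) ≈ 0.2102.
At steady state, accumulation factor R = 1/(1 − e^(−kτ)) ≈ 1.2661.
Single-dose peak C₀ = D/Vd = 1158/35 ≈ 33.086 mcg/mL.
Cmax,ss = C₀/(1 − f) ≈ 33.086/0.7898 ≈ 41.892 mcg/mL.
Steady-state trough Cmin,ss = Cmax,ss·f ≈ 41.892 × 0.2102 ≈ 8.806 mcg/mL.
Trough 8.8 mcg/mL vs MEC 6 mcg/mL: adequate.

8.8 mcg/mL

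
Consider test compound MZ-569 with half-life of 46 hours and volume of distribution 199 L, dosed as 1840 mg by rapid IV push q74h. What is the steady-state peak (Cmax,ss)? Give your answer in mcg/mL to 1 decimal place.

τ/t½ = 74/46 ≈ 1.6087, so fraction remaining f = (1/2)^(74/46) ≈ 0.3279.
Accumulation ratio R = 1/(1 − f) ≈ 1/0.6721 ≈ 1.4879.
Each bolus raises the concentration by D/Vd = 1840/199 ≈ 9.246 mcg/mL.
Cmax,ss = C₀/(1 − f) ≈ 9.246/0.6721 ≈ 13.757 mcg/mL.

13.8 mcg/mL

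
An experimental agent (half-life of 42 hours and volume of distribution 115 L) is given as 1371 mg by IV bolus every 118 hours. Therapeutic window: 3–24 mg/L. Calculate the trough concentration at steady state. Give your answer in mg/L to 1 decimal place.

2.0 mg/L

τ/t½ = 118/42 ≈ 2.8095, so fraction remaining f = (1/2)^(118/42) ≈ 0.1426.
Accumulation ratio R = 1/(1 − f) ≈ 1/0.8574 ≈ 1.1663.
Single-dose peak C₀ = D/Vd = 1371/115 ≈ 11.922 mg/L.
Cmax,ss = C₀/(1 − f) ≈ 11.922/0.8574 ≈ 13.905 mg/L.
Steady-state trough Cmin,ss = Cmax,ss·f ≈ 13.905 × 0.1426 ≈ 1.983 mg/L.
Trough 2.0 mg/L vs MEC 3 mg/L: subtherapeutic.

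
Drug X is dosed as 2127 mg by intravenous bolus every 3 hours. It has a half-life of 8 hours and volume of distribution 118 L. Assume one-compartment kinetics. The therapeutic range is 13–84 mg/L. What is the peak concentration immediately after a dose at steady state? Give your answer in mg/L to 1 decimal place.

78.7 mg/L

k = ln2/t½ = ln2/8 ≈ 0.086643 h⁻¹; fraction remaining f = e^(−kτ) = e^(−0.086643×3) ≈ 0.7711.
Accumulation ratio R = 1/(1 − f) ≈ 1/0.2289 ≈ 4.3687.
Each bolus raises the concentration by D/Vd = 2127/118 ≈ 18.025 mg/L.
Steady-state peak Cmax,ss = C₀·R ≈ 18.025 × 4.3687 ≈ 78.746 mg/L.
Peak 78.7 mg/L vs MTC 84 mg/L: below toxic threshold.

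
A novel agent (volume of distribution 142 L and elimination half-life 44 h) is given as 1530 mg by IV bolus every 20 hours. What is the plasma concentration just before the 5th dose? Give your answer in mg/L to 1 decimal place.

f = (1/2)^(τ/t½) = (1/2)^(20/44) ≈ 0.7297.
C₀ = D/Vd = 1530/142 ≈ 10.775 mg/L.
Before the 5th dose, 4 doses have been given. Superposition: Cmin = C₀·(f + f² + … + f^4).
≈ 10.775 × (0.7297 + 0.5325 + 0.3885 + 0.2835) ≈ 10.775 × 1.9342 ≈ 20.841 mg/L.

20.8 mg/L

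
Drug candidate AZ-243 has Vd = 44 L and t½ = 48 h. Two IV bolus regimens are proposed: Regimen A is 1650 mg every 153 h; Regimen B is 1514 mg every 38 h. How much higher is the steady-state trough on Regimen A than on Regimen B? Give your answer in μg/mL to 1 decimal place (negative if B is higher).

Regimen A: f = (1/2)^(153/48) ≈ 0.1098; Cmin,ss = (1650/44)·f/(1−f) ≈ 4.625 μg/mL.
Regimen B: f = (1/2)^(38/48) ≈ 0.5777; Cmin,ss = (1514/44)·f/(1−f) ≈ 47.071 μg/mL.
Difference ≈ 4.625 − 47.071 ≈ -42.446 μg/mL.

-42.4 μg/mL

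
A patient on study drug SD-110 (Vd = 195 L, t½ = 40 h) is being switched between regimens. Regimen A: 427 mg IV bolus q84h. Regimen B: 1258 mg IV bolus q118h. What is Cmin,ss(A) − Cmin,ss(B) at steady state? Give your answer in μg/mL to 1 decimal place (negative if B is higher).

-0.3 μg/mL

Regimen A: f = (1/2)^(84/40) ≈ 0.2333; Cmin,ss = (427/195)·f/(1−f) ≈ 0.666 μg/mL.
Regimen B: f = (1/2)^(118/40) ≈ 0.1294; Cmin,ss = (1258/195)·f/(1−f) ≈ 0.959 μg/mL.
Difference ≈ 0.666 − 0.959 ≈ -0.293 μg/mL.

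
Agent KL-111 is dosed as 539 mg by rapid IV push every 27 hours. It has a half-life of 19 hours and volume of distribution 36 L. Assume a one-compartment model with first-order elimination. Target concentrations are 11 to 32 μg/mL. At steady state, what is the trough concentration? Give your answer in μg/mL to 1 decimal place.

k = ln2/t½ = ln2/19 ≈ 0.036481 h⁻¹; fraction remaining f = e^(−kτ) = e^(−0.036481×27) ≈ 0.3734.
Accumulation ratio R = 1/(1 − f) ≈ 1/0.6266 ≈ 1.5959.
Each bolus raises the concentration by D/Vd = 539/36 ≈ 14.972 μg/mL.
Steady-state peak Cmax,ss = C₀·R ≈ 14.972 × 1.5959 ≈ 23.894 μg/mL.
Steady-state trough Cmin,ss = Cmax,ss·f ≈ 23.894 × 0.3734 ≈ 8.922 μg/mL.
Trough 8.9 μg/mL vs MEC 11 μg/mL: subtherapeutic.

8.9 μg/mL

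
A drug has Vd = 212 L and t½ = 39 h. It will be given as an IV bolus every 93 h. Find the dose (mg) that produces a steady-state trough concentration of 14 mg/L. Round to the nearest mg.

12531 mg

τ/t½ = 93/39 ≈ 2.3846, so f = (1/2)^(93/39) ≈ 0.191496.
Cmin,ss = (D/Vd)·f/(1−f), so D = Cmin,ss·Vd·(1−f)/f.
D = 14 × 212 × (1−f)/f ≈ 14 × 212 × 4.22204 ≈ 12531.01 mg.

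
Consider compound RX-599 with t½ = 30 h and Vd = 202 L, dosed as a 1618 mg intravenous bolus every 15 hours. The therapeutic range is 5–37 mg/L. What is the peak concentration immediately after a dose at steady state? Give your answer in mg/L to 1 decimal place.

27.3 mg/L

τ/t½ = 15/30 ≈ 0.5, so fraction remaining f = (1/2)^(15/30) ≈ 0.7071.
At steady state, accumulation factor R = 1/(1 − e^(−kτ)) ≈ 3.4141.
Single-dose peak C₀ = D/Vd = 1618/202 ≈ 8.010 mg/L.
Steady-state peak Cmax,ss = C₀·R ≈ 8.010 × 3.4141 ≈ 27.347 mg/L.
Peak 27.3 mg/L vs MTC 37 mg/L: below toxic threshold.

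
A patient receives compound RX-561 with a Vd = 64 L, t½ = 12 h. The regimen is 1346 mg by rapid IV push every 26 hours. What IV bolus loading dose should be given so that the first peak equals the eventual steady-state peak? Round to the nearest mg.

f = (1/2)^(26/12) ≈ 0.222725; accumulation ratio R = 1/(1−f) ≈ 1.28655.
Loading dose to hit Cmax,ss on first dose: D_load = D_maint·R ≈ 1346 × 1.28655 ≈ 1731.70 mg.

1732 mg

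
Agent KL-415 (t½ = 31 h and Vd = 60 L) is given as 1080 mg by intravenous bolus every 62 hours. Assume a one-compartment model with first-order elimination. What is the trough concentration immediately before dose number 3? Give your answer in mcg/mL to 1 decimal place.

f = (1/2)^(τ/t½) = (1/2)^(62/31) ≈ 0.2500.
C₀ = D/Vd = 1080/60 ≈ 18.000 mcg/mL.
Before the 3rd dose, 2 doses have been given. Superposition: Cmin = C₀·(f + f²).
≈ 18.000 × (0.2500 + 0.0625) ≈ 18.000 × 0.3125 ≈ 5.625 mcg/mL.

5.6 mcg/mL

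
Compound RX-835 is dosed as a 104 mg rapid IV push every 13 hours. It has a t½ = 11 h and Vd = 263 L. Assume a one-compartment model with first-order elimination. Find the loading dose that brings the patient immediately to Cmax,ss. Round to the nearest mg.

f = (1/2)^(13/11) ≈ 0.440796; accumulation ratio R = 1/(1−f) ≈ 1.78826.
Loading dose to hit Cmax,ss on first dose: D_load = D_maint·R ≈ 104 × 1.78826 ≈ 185.98 mg.

186 mg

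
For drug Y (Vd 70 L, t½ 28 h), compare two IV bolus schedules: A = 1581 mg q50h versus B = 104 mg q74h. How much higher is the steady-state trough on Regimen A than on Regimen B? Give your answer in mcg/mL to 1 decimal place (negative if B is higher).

8.9 mcg/mL

Regimen A: f = (1/2)^(50/28) ≈ 0.2900; Cmin,ss = (1581/70)·f/(1−f) ≈ 9.225 mcg/mL.
Regimen B: f = (1/2)^(74/28) ≈ 0.1601; Cmin,ss = (104/70)·f/(1−f) ≈ 0.283 mcg/mL.
Difference ≈ 9.225 − 0.283 ≈ 8.942 mcg/mL.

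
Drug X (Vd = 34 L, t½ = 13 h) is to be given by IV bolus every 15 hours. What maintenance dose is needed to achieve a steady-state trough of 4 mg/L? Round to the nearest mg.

τ/t½ = 15/13 ≈ 1.1538, so f = (1/2)^(15/13) ≈ 0.449425.
Cmin,ss = (D/Vd)·f/(1−f), so D = Cmin,ss·Vd·(1−f)/f.
D = 4 × 34 × (1−f)/f ≈ 4 × 34 × 1.22507 ≈ 166.61 mg.

167 mg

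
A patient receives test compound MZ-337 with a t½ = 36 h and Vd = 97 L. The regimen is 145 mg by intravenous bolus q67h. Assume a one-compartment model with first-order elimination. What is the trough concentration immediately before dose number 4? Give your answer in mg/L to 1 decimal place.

0.6 mg/L

f = (1/2)^(τ/t½) = (1/2)^(67/36) ≈ 0.2753.
C₀ = D/Vd = 145/97 ≈ 1.495 mg/L.
Before the 4th dose, 3 doses have been given. Superposition: Cmin = C₀·(f + f² + … + f^3).
≈ 1.495 × (0.2753 + 0.0758 + 0.0209) ≈ 1.495 × 0.3720 ≈ 0.556 mg/L.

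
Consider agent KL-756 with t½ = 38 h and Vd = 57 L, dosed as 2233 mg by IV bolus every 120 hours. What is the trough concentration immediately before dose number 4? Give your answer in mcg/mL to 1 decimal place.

4.9 mcg/mL

f = (1/2)^(τ/t½) = (1/2)^(120/38) ≈ 0.1120.
C₀ = D/Vd = 2233/57 ≈ 39.175 mcg/mL.
Before the 4th dose, 3 doses have been given. Superposition: Cmin = C₀·(f + f² + … + f^3).
≈ 39.175 × (0.1120 + 0.0125 + 0.0014) ≈ 39.175 × 0.1259 ≈ 4.932 mcg/mL.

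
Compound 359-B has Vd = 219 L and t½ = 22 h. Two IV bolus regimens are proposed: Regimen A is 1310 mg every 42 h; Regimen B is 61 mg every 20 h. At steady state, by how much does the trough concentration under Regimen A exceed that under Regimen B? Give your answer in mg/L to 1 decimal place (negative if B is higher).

Regimen A: f = (1/2)^(42/22) ≈ 0.2663; Cmin,ss = (1310/219)·f/(1−f) ≈ 2.171 mg/L.
Regimen B: f = (1/2)^(20/22) ≈ 0.5325; Cmin,ss = (61/219)·f/(1−f) ≈ 0.317 mg/L.
Difference ≈ 2.171 − 0.317 ≈ 1.854 mg/L.

1.9 mg/L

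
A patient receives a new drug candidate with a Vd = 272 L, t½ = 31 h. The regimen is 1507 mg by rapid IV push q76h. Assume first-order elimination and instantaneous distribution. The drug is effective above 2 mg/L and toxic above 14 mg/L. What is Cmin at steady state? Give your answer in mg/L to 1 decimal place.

1.2 mg/L

k = ln2/t½ = ln2/31 ≈ 0.022360 h⁻¹; fraction remaining f = e^(−kτ) = e^(−0.022360×76) ≈ 0.1828.
Accumulation ratio R = 1/(1 − f) ≈ 1/0.8172 ≈ 1.2237.
Single-dose peak C₀ = D/Vd = 1507/272 ≈ 5.540 mg/L.
Steady-state peak Cmax,ss = C₀·R ≈ 5.540 × 1.2237 ≈ 6.779 mg/L.
One interval later, Cmin,ss = Cmax,ss·e^(−kτ) ≈ 6.779 × 0.1828 ≈ 1.239 mg/L.
Trough 1.2 mg/L vs MEC 2 mg/L: subtherapeutic.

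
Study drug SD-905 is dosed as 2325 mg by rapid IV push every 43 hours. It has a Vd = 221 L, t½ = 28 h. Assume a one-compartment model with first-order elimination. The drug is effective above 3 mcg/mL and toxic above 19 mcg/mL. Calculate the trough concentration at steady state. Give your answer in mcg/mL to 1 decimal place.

k = ln2/t½ = ln2/28 ≈ 0.024755 h⁻¹; fraction remaining f = e^(−kτ) = e^(−0.024755×43) ≈ 0.3449.
At steady state, accumulation factor R = 1/(1 − e^(−kτ)) ≈ 1.5265.
Each bolus raises the concentration by D/Vd = 2325/221 ≈ 10.520 mcg/mL.
Steady-state peak Cmax,ss = C₀·R ≈ 10.520 × 1.5265 ≈ 16.059 mcg/mL.
Steady-state trough Cmin,ss = Cmax,ss·f ≈ 16.059 × 0.3449 ≈ 5.539 mcg/mL.
Trough 5.5 mcg/mL vs MEC 3 mcg/mL: adequate.

5.5 mcg/mL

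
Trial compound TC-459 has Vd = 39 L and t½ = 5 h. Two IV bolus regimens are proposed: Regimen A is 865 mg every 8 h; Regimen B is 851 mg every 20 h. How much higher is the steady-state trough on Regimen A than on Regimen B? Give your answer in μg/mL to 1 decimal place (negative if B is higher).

9.5 μg/mL

Regimen A: f = (1/2)^(8/5) ≈ 0.3299; Cmin,ss = (865/39)·f/(1−f) ≈ 10.919 μg/mL.
Regimen B: f = (1/2)^(20/5) ≈ 0.0625; Cmin,ss = (851/39)·f/(1−f) ≈ 1.455 μg/mL.
Difference ≈ 10.919 − 1.455 ≈ 9.464 μg/mL.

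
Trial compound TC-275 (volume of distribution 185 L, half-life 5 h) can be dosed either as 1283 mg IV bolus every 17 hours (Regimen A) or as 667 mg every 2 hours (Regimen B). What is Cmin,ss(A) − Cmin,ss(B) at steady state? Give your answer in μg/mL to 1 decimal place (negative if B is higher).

-10.6 μg/mL

Regimen A: f = (1/2)^(17/5) ≈ 0.0947; Cmin,ss = (1283/185)·f/(1−f) ≈ 0.725 μg/mL.
Regimen B: f = (1/2)^(2/5) ≈ 0.7579; Cmin,ss = (667/185)·f/(1−f) ≈ 11.287 μg/mL.
Difference ≈ 0.725 − 11.287 ≈ -10.562 μg/mL.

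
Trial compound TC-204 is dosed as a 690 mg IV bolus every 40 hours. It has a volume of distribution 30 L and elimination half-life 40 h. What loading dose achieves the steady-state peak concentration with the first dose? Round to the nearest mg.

f = (1/2)^(40/40) ≈ 0.500000; accumulation ratio R = 1/(1−f) ≈ 2.00000.
Loading dose to hit Cmax,ss on first dose: D_load = D_maint·R ≈ 690 × 2.00000 ≈ 1380.00 mg.

1380 mg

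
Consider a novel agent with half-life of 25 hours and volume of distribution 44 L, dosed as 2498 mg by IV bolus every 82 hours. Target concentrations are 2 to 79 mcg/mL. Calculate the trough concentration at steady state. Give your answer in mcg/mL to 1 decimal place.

Over one 82-h interval, 82/25 ≈ 3.28 half-lives elapse, leaving f ≈ 0.1029 of each dose.
Each bolus raises the concentration by D/Vd = 2498/44 ≈ 56.773 mcg/mL.
Steady-state trough Cmin,ss = C₀·f/(1−f) ≈ 56.773 × 0.1029/0.8971 ≈ 6.512 mcg/mL.
Trough 6.5 mcg/mL vs MEC 2 mcg/mL: adequate.

6.5 mcg/mL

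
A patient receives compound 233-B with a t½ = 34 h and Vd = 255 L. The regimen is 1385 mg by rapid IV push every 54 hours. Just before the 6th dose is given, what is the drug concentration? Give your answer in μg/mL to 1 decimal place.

2.7 μg/mL

f = (1/2)^(τ/t½) = (1/2)^(54/34) ≈ 0.3326.
C₀ = D/Vd = 1385/255 ≈ 5.431 μg/mL.
Before the 6th dose, 5 doses have been given. Superposition: Cmin = C₀·(f + f² + … + f^5).
≈ 5.431 × (0.3326 + 0.1106 + 0.0368 + 0.0122 + 0.0041) ≈ 5.431 × 0.4963 ≈ 2.695 μg/mL.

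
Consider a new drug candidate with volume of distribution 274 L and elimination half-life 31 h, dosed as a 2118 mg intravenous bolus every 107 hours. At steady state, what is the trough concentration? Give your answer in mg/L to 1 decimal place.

0.8 mg/L

k = ln2/t½ = ln2/31 ≈ 0.022360 h⁻¹; fraction remaining f = e^(−kτ) = e^(−0.022360×107) ≈ 0.0914.
Single-dose peak C₀ = D/Vd = 2118/274 ≈ 7.730 mg/L.
Steady-state trough Cmin,ss = C₀·f/(1−f) ≈ 7.730 × 0.0914/0.9086 ≈ 0.778 mg/L.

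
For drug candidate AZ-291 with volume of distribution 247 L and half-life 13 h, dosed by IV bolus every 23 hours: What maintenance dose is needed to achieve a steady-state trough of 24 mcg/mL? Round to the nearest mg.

τ/t½ = 23/13 ≈ 1.7692, so f = (1/2)^(23/13) ≈ 0.293365.
Cmin,ss = (D/Vd)·f/(1−f), so D = Cmin,ss·Vd·(1−f)/f.
D = 24 × 247 × (1−f)/f ≈ 24 × 247 × 2.40872 ≈ 14278.89 mg.

14279 mg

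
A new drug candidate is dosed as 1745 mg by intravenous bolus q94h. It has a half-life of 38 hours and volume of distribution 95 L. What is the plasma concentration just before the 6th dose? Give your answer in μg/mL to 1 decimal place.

4.0 μg/mL

f = (1/2)^(τ/t½) = (1/2)^(94/38) ≈ 0.1800.
C₀ = D/Vd = 1745/95 ≈ 18.368 μg/mL.
Before the 6th dose, 5 doses have been given. Superposition: Cmin = C₀·(f + f² + … + f^5).
≈ 18.368 × (0.1800 + 0.0324 + 0.0058 + 0.0010 + 0.0002) ≈ 18.368 × 0.2194 ≈ 4.030 μg/mL.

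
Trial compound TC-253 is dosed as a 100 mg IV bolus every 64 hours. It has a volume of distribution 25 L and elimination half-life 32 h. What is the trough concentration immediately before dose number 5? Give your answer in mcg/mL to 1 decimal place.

f = (1/2)^(τ/t½) = (1/2)^(64/32) ≈ 0.2500.
C₀ = D/Vd = 100/25 ≈ 4.000 mcg/mL.
Before the 5th dose, 4 doses have been given. Superposition: Cmin = C₀·(f + f² + … + f^4).
≈ 4.000 × (0.2500 + 0.0625 + 0.0156 + 0.0039) ≈ 4.000 × 0.3320 ≈ 1.328 mcg/mL.

1.3 mcg/mL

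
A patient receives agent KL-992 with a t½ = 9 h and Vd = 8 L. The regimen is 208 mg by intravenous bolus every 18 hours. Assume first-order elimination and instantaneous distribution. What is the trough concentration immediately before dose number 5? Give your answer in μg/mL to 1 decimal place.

8.6 μg/mL

f = (1/2)^(τ/t½) = (1/2)^(18/9) ≈ 0.2500.
C₀ = D/Vd = 208/8 ≈ 26.000 μg/mL.
Before the 5th dose, 4 doses have been given. Superposition: Cmin = C₀·(f + f² + … + f^4).
≈ 26.000 × (0.2500 + 0.0625 + 0.0156 + 0.0039) ≈ 26.000 × 0.3320 ≈ 8.632 μg/mL.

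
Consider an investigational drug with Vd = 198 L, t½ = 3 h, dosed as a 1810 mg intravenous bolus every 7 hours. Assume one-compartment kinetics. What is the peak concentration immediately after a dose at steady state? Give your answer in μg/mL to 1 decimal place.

τ/t½ = 7/3 ≈ 2.3333, so fraction remaining f = (1/2)^(7/3) ≈ 0.1984.
At steady state, accumulation factor R = 1/(1 − e^(−kτ)) ≈ 1.2475.
Each bolus raises the concentration by D/Vd = 1810/198 ≈ 9.141 μg/mL.
Steady-state peak Cmax,ss = C₀·R ≈ 9.141 × 1.2475 ≈ 11.403 μg/mL.

11.4 μg/mL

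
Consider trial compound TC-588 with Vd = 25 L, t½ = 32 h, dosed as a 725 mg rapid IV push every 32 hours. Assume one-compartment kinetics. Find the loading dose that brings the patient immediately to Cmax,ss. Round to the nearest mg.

1450 mg

f = (1/2)^(32/32) ≈ 0.500000; accumulation ratio R = 1/(1−f) ≈ 2.00000.
Loading dose to hit Cmax,ss on first dose: D_load = D_maint·R ≈ 725 × 2.00000 ≈ 1450.00 mg.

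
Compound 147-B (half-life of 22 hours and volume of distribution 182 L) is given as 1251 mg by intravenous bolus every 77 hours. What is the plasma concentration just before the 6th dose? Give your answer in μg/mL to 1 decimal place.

0.7 μg/mL

f = (1/2)^(τ/t½) = (1/2)^(77/22) ≈ 0.0884.
C₀ = D/Vd = 1251/182 ≈ 6.874 μg/mL.
Before the 6th dose, 5 doses have been given. Superposition: Cmin = C₀·(f + f² + … + f^5).
≈ 6.874 × (0.0884 + 0.0078 + 0.0007 + 0.0001 + 0.0000) ≈ 6.874 × 0.0970 ≈ 0.667 μg/mL.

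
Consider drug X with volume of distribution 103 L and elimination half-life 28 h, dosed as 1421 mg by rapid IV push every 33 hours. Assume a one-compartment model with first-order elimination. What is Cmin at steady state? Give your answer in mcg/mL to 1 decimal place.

k = ln2/t½ = ln2/28 ≈ 0.024755 h⁻¹; fraction remaining f = e^(−kτ) = e^(−0.024755×33) ≈ 0.4418.
Accumulation ratio R = 1/(1 − f) ≈ 1/0.5582 ≈ 1.7915.
Each bolus raises the concentration by D/Vd = 1421/103 ≈ 13.796 mcg/mL.
Cmax,ss = C₀/(1 − f) ≈ 13.796/0.5582 ≈ 24.715 mcg/mL.
One interval later, Cmin,ss = Cmax,ss·e^(−kτ) ≈ 24.715 × 0.4418 ≈ 10.919 mcg/mL.

10.9 mcg/mL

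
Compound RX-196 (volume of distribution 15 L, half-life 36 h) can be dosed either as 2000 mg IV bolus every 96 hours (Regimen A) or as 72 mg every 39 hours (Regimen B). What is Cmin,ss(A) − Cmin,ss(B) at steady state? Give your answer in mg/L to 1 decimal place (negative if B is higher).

Regimen A: f = (1/2)^(96/36) ≈ 0.1575; Cmin,ss = (2000/15)·f/(1−f) ≈ 24.926 mg/L.
Regimen B: f = (1/2)^(39/36) ≈ 0.4719; Cmin,ss = (72/15)·f/(1−f) ≈ 4.289 mg/L.
Difference ≈ 24.926 − 4.289 ≈ 20.637 mg/L.

20.6 mg/L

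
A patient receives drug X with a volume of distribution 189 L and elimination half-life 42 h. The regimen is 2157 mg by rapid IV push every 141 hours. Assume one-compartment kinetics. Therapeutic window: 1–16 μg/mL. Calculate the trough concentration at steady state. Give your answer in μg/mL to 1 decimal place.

1.2 μg/mL

Over one 141-h interval, 141/42 ≈ 3.3571 half-lives elapse, leaving f ≈ 0.0976 of each dose.
Accumulation ratio R = 1/(1 − f) ≈ 1/0.9024 ≈ 1.1082.
Each bolus raises the concentration by D/Vd = 2157/189 ≈ 11.413 μg/mL.
Cmax,ss = C₀/(1 − f) ≈ 11.413/0.9024 ≈ 12.647 μg/mL.
One interval later, Cmin,ss = Cmax,ss·e^(−kτ) ≈ 12.647 × 0.0976 ≈ 1.234 μg/mL.
Trough 1.2 μg/mL vs MEC 1 μg/mL: adequate.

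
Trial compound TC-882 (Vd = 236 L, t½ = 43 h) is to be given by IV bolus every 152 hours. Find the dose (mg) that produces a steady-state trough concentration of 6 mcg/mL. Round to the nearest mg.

14996 mg

τ/t½ = 152/43 ≈ 3.5349, so f = (1/2)^(152/43) ≈ 0.086277.
Cmin,ss = (D/Vd)·f/(1−f), so D = Cmin,ss·Vd·(1−f)/f.
D = 6 × 236 × (1−f)/f ≈ 6 × 236 × 10.59057 ≈ 14996.25 mg.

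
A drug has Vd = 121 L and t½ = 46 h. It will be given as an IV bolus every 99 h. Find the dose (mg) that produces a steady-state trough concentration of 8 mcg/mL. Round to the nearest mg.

τ/t½ = 99/46 ≈ 2.1522, so f = (1/2)^(99/46) ≈ 0.224973.
Cmin,ss = (D/Vd)·f/(1−f), so D = Cmin,ss·Vd·(1−f)/f.
D = 8 × 121 × (1−f)/f ≈ 8 × 121 × 3.44498 ≈ 3334.74 mg.

3335 mg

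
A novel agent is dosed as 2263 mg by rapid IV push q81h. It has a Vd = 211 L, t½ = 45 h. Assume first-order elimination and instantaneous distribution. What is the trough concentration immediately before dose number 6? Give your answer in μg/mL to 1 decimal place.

4.3 μg/mL

f = (1/2)^(τ/t½) = (1/2)^(81/45) ≈ 0.2872.
C₀ = D/Vd = 2263/211 ≈ 10.725 μg/mL.
Before the 6th dose, 5 doses have been given. Superposition: Cmin = C₀·(f + f² + … + f^5).
≈ 10.725 × (0.2872 + 0.0825 + 0.0237 + 0.0068 + 0.0020) ≈ 10.725 × 0.4022 ≈ 4.314 μg/mL.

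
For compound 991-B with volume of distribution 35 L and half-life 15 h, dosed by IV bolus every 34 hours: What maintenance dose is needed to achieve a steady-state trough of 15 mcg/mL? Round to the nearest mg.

τ/t½ = 34/15 ≈ 2.2667, so f = (1/2)^(34/15) ≈ 0.207809.
Cmin,ss = (D/Vd)·f/(1−f), so D = Cmin,ss·Vd·(1−f)/f.
D = 15 × 35 × (1−f)/f ≈ 15 × 35 × 3.81211 ≈ 2001.36 mg.

2001 mg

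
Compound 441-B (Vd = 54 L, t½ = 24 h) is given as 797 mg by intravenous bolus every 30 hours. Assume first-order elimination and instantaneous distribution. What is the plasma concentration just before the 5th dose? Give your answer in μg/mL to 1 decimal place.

f = (1/2)^(τ/t½) = (1/2)^(30/24) ≈ 0.4204.
C₀ = D/Vd = 797/54 ≈ 14.759 μg/mL.
Before the 5th dose, 4 doses have been given. Superposition: Cmin = C₀·(f + f² + … + f^4).
≈ 14.759 × (0.4204 + 0.1767 + 0.0743 + 0.0312) ≈ 14.759 × 0.7026 ≈ 10.370 μg/mL.

10.4 μg/mL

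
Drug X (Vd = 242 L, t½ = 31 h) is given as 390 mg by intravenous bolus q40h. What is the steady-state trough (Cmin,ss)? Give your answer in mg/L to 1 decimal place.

τ/t½ = 40/31 ≈ 1.2903, so fraction remaining f = (1/2)^(40/31) ≈ 0.4089.
Single-dose peak C₀ = D/Vd = 390/242 ≈ 1.612 mg/L.
Steady-state trough Cmin,ss = C₀·f/(1−f) ≈ 1.612 × 0.4089/0.5911 ≈ 1.115 mg/L.

1.1 mg/L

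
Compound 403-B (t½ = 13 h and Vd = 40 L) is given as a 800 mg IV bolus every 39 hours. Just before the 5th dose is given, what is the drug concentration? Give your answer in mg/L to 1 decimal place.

2.9 mg/L

f = (1/2)^(τ/t½) = (1/2)^(39/13) ≈ 0.1250.
C₀ = D/Vd = 800/40 ≈ 20.000 mg/L.
Before the 5th dose, 4 doses have been given. Superposition: Cmin = C₀·(f + f² + … + f^4).
≈ 20.000 × (0.1250 + 0.0156 + 0.0020 + 0.0002) ≈ 20.000 × 0.1428 ≈ 2.856 mg/L.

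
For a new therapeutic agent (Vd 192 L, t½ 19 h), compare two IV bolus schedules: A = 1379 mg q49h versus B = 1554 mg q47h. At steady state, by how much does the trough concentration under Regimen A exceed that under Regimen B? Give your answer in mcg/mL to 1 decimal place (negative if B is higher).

-0.3 mcg/mL

Regimen A: f = (1/2)^(49/19) ≈ 0.1674; Cmin,ss = (1379/192)·f/(1−f) ≈ 1.444 mcg/mL.
Regimen B: f = (1/2)^(47/19) ≈ 0.1800; Cmin,ss = (1554/192)·f/(1−f) ≈ 1.777 mcg/mL.
Difference ≈ 1.444 − 1.777 ≈ -0.333 mcg/mL.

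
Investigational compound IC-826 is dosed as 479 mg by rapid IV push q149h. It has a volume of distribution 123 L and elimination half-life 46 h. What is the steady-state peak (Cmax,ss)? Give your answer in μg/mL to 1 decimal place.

τ/t½ = 149/46 ≈ 3.2391, so fraction remaining f = (1/2)^(149/46) ≈ 0.1059.
At steady state, accumulation factor R = 1/(1 − e^(−kτ)) ≈ 1.1184.
Single-dose peak C₀ = D/Vd = 479/123 ≈ 3.894 μg/mL.
Steady-state peak Cmax,ss = C₀·R ≈ 3.894 × 1.1184 ≈ 4.355 μg/mL.

4.4 μg/mL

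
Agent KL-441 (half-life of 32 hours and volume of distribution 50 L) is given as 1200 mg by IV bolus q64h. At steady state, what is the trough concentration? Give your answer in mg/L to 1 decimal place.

8.0 mg/L

The dosing interval is 2 half-lives, so f = 2^(−2) = 0.25.
Accumulation ratio R = 1/(1 − f) = 1/0.75 = 4/3.
Single-dose peak C₀ = D/Vd = 1200/50 = 24 mg/L.
Steady-state peak Cmax,ss = C₀·R = 24 × 4/3 ≈ 32.000 mg/L.
Steady-state trough Cmin,ss = Cmax,ss·f ≈ 32.000 × 0.25 ≈ 8.000 mg/L.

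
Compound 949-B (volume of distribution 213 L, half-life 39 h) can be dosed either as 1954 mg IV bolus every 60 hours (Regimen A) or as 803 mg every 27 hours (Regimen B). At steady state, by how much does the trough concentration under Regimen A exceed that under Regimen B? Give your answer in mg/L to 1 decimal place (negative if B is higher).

Regimen A: f = (1/2)^(60/39) ≈ 0.3443; Cmin,ss = (1954/213)·f/(1−f) ≈ 4.817 mg/L.
Regimen B: f = (1/2)^(27/39) ≈ 0.6189; Cmin,ss = (803/213)·f/(1−f) ≈ 6.122 mg/L.
Difference ≈ 4.817 − 6.122 ≈ -1.305 mg/L.

-1.3 mg/L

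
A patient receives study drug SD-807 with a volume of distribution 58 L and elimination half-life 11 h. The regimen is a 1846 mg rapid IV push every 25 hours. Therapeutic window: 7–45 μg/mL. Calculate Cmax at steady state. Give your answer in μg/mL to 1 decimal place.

τ/t½ = 25/11 ≈ 2.2727, so fraction remaining f = (1/2)^(25/11) ≈ 0.2069.
At steady state, accumulation factor R = 1/(1 − e^(−kτ)) ≈ 1.2609.
Single-dose peak C₀ = D/Vd = 1846/58 ≈ 31.828 μg/mL.
Cmax,ss = C₀/(1 − f) ≈ 31.828/0.7931 ≈ 40.131 μg/mL.
Peak 40.1 μg/mL vs MTC 45 μg/mL: below toxic threshold.

40.1 μg/mL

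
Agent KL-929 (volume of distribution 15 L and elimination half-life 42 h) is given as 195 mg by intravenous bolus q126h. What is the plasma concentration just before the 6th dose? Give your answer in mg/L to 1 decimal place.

f = (1/2)^(τ/t½) = (1/2)^(126/42) ≈ 0.1250.
C₀ = D/Vd = 195/15 ≈ 13.000 mg/L.
Before the 6th dose, 5 doses have been given. Superposition: Cmin = C₀·(f + f² + … + f^5).
≈ 13.000 × (0.1250 + 0.0156 + 0.0020 + 0.0002 + 0.0000) ≈ 13.000 × 0.1428 ≈ 1.856 mg/L.

1.9 mg/L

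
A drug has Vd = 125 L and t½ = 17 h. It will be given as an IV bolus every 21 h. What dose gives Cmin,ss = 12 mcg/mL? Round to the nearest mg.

τ/t½ = 21/17 ≈ 1.2353, so f = (1/2)^(21/17) ≈ 0.424756.
Cmin,ss = (D/Vd)·f/(1−f), so D = Cmin,ss·Vd·(1−f)/f.
D = 12 × 125 × (1−f)/f ≈ 12 × 125 × 1.35429 ≈ 2031.43 mg.

2031 mg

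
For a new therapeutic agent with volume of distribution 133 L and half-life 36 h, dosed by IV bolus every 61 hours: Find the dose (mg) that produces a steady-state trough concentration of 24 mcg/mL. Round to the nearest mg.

τ/t½ = 61/36 ≈ 1.6944, so f = (1/2)^(61/36) ≈ 0.308974.
Cmin,ss = (D/Vd)·f/(1−f), so D = Cmin,ss·Vd·(1−f)/f.
D = 24 × 133 × (1−f)/f ≈ 24 × 133 × 2.23652 ≈ 7138.97 mg.

7139 mg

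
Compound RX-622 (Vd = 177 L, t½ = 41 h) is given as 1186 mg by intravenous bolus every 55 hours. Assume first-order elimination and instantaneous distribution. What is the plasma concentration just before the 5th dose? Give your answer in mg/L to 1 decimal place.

4.3 mg/L

f = (1/2)^(τ/t½) = (1/2)^(55/41) ≈ 0.3946.
C₀ = D/Vd = 1186/177 ≈ 6.701 mg/L.
Before the 5th dose, 4 doses have been given. Superposition: Cmin = C₀·(f + f² + … + f^4).
≈ 6.701 × (0.3946 + 0.1557 + 0.0614 + 0.0242) ≈ 6.701 × 0.6359 ≈ 4.261 mg/L.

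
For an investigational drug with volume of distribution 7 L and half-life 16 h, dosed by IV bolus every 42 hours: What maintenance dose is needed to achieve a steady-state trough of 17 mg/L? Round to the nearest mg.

615 mg

τ/t½ = 42/16 ≈ 2.625, so f = (1/2)^(42/16) ≈ 0.162105.
Cmin,ss = (D/Vd)·f/(1−f), so D = Cmin,ss·Vd·(1−f)/f.
D = 17 × 7 × (1−f)/f ≈ 17 × 7 × 5.16884 ≈ 615.09 mg.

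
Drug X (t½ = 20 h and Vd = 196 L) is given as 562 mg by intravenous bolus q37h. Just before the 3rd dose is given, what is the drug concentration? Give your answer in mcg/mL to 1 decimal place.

1.0 mcg/mL

f = (1/2)^(τ/t½) = (1/2)^(37/20) ≈ 0.2774.
C₀ = D/Vd = 562/196 ≈ 2.867 mcg/mL.
Before the 3rd dose, 2 doses have been given. Superposition: Cmin = C₀·(f + f²).
≈ 2.867 × (0.2774 + 0.0770) ≈ 2.867 × 0.3544 ≈ 1.016 mcg/mL.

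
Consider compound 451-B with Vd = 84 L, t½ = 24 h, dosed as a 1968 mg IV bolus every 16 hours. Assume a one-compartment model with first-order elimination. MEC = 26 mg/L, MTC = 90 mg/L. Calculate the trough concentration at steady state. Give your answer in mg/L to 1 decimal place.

τ/t½ = 16/24 ≈ 0.66667, so fraction remaining f = (1/2)^(16/24) ≈ 0.6300.
At steady state, accumulation factor R = 1/(1 − e^(−kτ)) ≈ 2.7027.
Single-dose peak C₀ = D/Vd = 1968/84 ≈ 23.429 mg/L.
Steady-state peak Cmax,ss = C₀·R ≈ 23.429 × 2.7027 ≈ 63.322 mg/L.
One interval later, Cmin,ss = Cmax,ss·e^(−kτ) ≈ 63.322 × 0.6300 ≈ 39.893 mg/L.
Trough 39.9 mg/L vs MEC 26 mg/L: adequate.

39.9 mg/L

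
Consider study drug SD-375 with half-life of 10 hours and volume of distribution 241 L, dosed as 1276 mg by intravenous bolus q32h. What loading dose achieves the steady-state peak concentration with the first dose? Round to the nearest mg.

1432 mg

f = (1/2)^(32/10) ≈ 0.108819; accumulation ratio R = 1/(1−f) ≈ 1.12211.
Loading dose to hit Cmax,ss on first dose: D_load = D_maint·R ≈ 1276 × 1.12211 ≈ 1431.81 mg.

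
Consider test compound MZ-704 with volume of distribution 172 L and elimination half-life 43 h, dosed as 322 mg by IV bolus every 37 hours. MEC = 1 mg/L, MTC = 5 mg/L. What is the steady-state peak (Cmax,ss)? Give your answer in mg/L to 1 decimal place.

Over one 37-h interval, 37/43 ≈ 0.86047 half-lives elapse, leaving f ≈ 0.5508 of each dose.
Accumulation ratio R = 1/(1 − f) ≈ 1/0.4492 ≈ 2.2262.
Each bolus raises the concentration by D/Vd = 322/172 ≈ 1.872 mg/L.
Cmax,ss = C₀/(1 − f) ≈ 1.872/0.4492 ≈ 4.167 mg/L.
Peak 4.2 mg/L vs MTC 5 mg/L: below toxic threshold.

4.2 mg/L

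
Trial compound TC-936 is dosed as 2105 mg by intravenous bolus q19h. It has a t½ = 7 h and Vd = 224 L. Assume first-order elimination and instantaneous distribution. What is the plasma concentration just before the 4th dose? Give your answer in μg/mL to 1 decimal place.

1.7 μg/mL

f = (1/2)^(τ/t½) = (1/2)^(19/7) ≈ 0.1524.
C₀ = D/Vd = 2105/224 ≈ 9.397 μg/mL.
Before the 4th dose, 3 doses have been given. Superposition: Cmin = C₀·(f + f² + … + f^3).
≈ 9.397 × (0.1524 + 0.0232 + 0.0035) ≈ 9.397 × 0.1791 ≈ 1.683 μg/mL.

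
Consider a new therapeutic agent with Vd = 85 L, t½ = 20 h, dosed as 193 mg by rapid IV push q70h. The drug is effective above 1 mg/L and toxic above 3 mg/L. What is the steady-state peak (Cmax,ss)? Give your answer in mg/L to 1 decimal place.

2.5 mg/L

τ/t½ = 70/20 ≈ 3.5, so fraction remaining f = (1/2)^(70/20) ≈ 0.0884.
Accumulation ratio R = 1/(1 − f) ≈ 1/0.9116 ≈ 1.0970.
Single-dose peak C₀ = D/Vd = 193/85 ≈ 2.271 mg/L.
Steady-state peak Cmax,ss = C₀·R ≈ 2.271 × 1.0970 ≈ 2.491 mg/L.
Peak 2.5 mg/L vs MTC 3 mg/L: below toxic threshold.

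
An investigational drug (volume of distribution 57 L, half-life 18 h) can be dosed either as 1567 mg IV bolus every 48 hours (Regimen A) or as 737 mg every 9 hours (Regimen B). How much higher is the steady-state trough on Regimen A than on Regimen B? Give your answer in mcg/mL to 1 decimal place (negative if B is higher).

-26.1 mcg/mL

Regimen A: f = (1/2)^(48/18) ≈ 0.1575; Cmin,ss = (1567/57)·f/(1−f) ≈ 5.139 mcg/mL.
Regimen B: f = (1/2)^(9/18) ≈ 0.7071; Cmin,ss = (737/57)·f/(1−f) ≈ 31.214 mcg/mL.
Difference ≈ 5.139 − 31.214 ≈ -26.075 mcg/mL.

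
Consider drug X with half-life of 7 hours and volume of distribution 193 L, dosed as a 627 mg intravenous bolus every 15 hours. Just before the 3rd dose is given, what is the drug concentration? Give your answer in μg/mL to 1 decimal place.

0.9 μg/mL

f = (1/2)^(τ/t½) = (1/2)^(15/7) ≈ 0.2264.
C₀ = D/Vd = 627/193 ≈ 3.249 μg/mL.
Before the 3rd dose, 2 doses have been given. Superposition: Cmin = C₀·(f + f²).
≈ 3.249 × (0.2264 + 0.0513) ≈ 3.249 × 0.2777 ≈ 0.902 μg/mL.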